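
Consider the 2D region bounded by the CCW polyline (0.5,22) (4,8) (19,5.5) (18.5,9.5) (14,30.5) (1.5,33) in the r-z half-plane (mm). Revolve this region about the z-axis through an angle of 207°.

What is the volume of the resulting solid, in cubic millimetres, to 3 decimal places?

Profile (r,z), 6 vertices: (0.5,22) (4,8) (19,5.5) (18.5,9.5) (14,30.5) (1.5,33)
edge 0: (0.5,22)→(4,8)  cross = 0.5·8 − 4·22 = -84.0000; (r_i+r_j)·cross = 4.5·-84.0000 = -378.0000
edge 1: (4,8)→(19,5.5)  cross = 4·5.5 − 19·8 = -130.0000; (r_i+r_j)·cross = 23·-130.0000 = -2990.0000
edge 2: (19,5.5)→(18.5,9.5)  cross = 19·9.5 − 18.5·5.5 = 78.7500; (r_i+r_j)·cross = 37.5·78.7500 = 2953.1250
edge 3: (18.5,9.5)→(14,30.5)  cross = 18.5·30.5 − 14·9.5 = 431.2500; (r_i+r_j)·cross = 32.5·431.2500 = 14015.6250
edge 4: (14,30.5)→(1.5,33)  cross = 14·33 − 1.5·30.5 = 416.2500; (r_i+r_j)·cross = 15.5·416.2500 = 6451.8750
edge 5: (1.5,33)→(0.5,22)  cross = 1.5·22 − 0.5·33 = 16.5000; (r_i+r_j)·cross = 2·16.5000 = 33.0000
Σcross = 728.7500 → A = |Σcross|/2 = 364.3750 mm²
Σ(r_i+r_j)·cross = 20085.6250 → first moment M = |Σ|/6 = 3347.6042
R_c = M/A = 3347.6042/364.3750 = 9.1872 mm
θ = 207° = 3.612832 rad
V = θ·R_c·A = 3.612832·9.1872·364.3750 = 12094.330 mm³

Volume = 12094.330 mm³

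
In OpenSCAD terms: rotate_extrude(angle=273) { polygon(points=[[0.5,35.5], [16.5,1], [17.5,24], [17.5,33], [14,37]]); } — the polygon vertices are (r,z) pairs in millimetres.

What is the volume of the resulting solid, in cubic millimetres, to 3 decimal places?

Profile (r,z), 5 vertices: (0.5,35.5) (16.5,1) (17.5,24) (17.5,33) (14,37)
edge 0: (0.5,35.5)→(16.5,1)  cross = 0.5·1 − 16.5·35.5 = -585.2500; (r_i+r_j)·cross = 17·-585.2500 = -9949.2500
edge 1: (16.5,1)→(17.5,24)  cross = 16.5·24 − 17.5·1 = 378.5000; (r_i+r_j)·cross = 34·378.5000 = 12869.0000
edge 2: (17.5,24)→(17.5,33)  cross = 17.5·33 − 17.5·24 = 157.5000; (r_i+r_j)·cross = 35·157.5000 = 5512.5000
edge 3: (17.5,33)→(14,37)  cross = 17.5·37 − 14·33 = 185.5000; (r_i+r_j)·cross = 31.5·185.5000 = 5843.2500
edge 4: (14,37)→(0.5,35.5)  cross = 14·35.5 − 0.5·37 = 478.5000; (r_i+r_j)·cross = 14.5·478.5000 = 6938.2500
Σcross = 614.7500 → A = |Σcross|/2 = 307.3750 mm²
Σ(r_i+r_j)·cross = 21213.7500 → first moment M = |Σ|/6 = 3535.6250
R_c = M/A = 3535.6250/307.3750 = 11.5026 mm
θ = 273° = 4.764749 rad
V = θ·R_c·A = 4.764749·11.5026·307.3750 = 16846.365 mm³

Volume = 16846.365 mm³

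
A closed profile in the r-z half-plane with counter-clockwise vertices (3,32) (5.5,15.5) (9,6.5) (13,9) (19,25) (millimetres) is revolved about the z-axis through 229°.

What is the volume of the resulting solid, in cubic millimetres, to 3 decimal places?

Profile (r,z), 5 vertices: (3,32) (5.5,15.5) (9,6.5) (13,9) (19,25)
edge 0: (3,32)→(5.5,15.5)  cross = 3·15.5 − 5.5·32 = -129.5000; (r_i+r_j)·cross = 8.5·-129.5000 = -1100.7500
edge 1: (5.5,15.5)→(9,6.5)  cross = 5.5·6.5 − 9·15.5 = -103.7500; (r_i+r_j)·cross = 14.5·-103.7500 = -1504.3750
edge 2: (9,6.5)→(13,9)  cross = 9·9 − 13·6.5 = -3.5000; (r_i+r_j)·cross = 22·-3.5000 = -77.0000
edge 3: (13,9)→(19,25)  cross = 13·25 − 19·9 = 154.0000; (r_i+r_j)·cross = 32·154.0000 = 4928.0000
edge 4: (19,25)→(3,32)  cross = 19·32 − 3·25 = 533.0000; (r_i+r_j)·cross = 22·533.0000 = 11726.0000
Σcross = 450.2500 → A = |Σcross|/2 = 225.1250 mm²
Σ(r_i+r_j)·cross = 13971.8750 → first moment M = |Σ|/6 = 2328.6458
R_c = M/A = 2328.6458/225.1250 = 10.3438 mm
θ = 229° = 3.996804 rad
V = θ·R_c·A = 3.996804·10.3438·225.1250 = 9307.141 mm³

Volume = 9307.141 mm³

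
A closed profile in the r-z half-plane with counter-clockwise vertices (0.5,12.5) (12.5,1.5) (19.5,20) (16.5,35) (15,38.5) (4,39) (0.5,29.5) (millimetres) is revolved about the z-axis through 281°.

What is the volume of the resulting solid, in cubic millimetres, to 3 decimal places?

Profile (r,z), 7 vertices: (0.5,12.5) (12.5,1.5) (19.5,20) (16.5,35) (15,38.5) (4,39) (0.5,29.5)
edge 0: (0.5,12.5)→(12.5,1.5)  cross = 0.5·1.5 − 12.5·12.5 = -155.5000; (r_i+r_j)·cross = 13·-155.5000 = -2021.5000
edge 1: (12.5,1.5)→(19.5,20)  cross = 12.5·20 − 19.5·1.5 = 220.7500; (r_i+r_j)·cross = 32·220.7500 = 7064.0000
edge 2: (19.5,20)→(16.5,35)  cross = 19.5·35 − 16.5·20 = 352.5000; (r_i+r_j)·cross = 36·352.5000 = 12690.0000
edge 3: (16.5,35)→(15,38.5)  cross = 16.5·38.5 − 15·35 = 110.2500; (r_i+r_j)·cross = 31.5·110.2500 = 3472.8750
edge 4: (15,38.5)→(4,39)  cross = 15·39 − 4·38.5 = 431.0000; (r_i+r_j)·cross = 19·431.0000 = 8189.0000
edge 5: (4,39)→(0.5,29.5)  cross = 4·29.5 − 0.5·39 = 98.5000; (r_i+r_j)·cross = 4.5·98.5000 = 443.2500
edge 6: (0.5,29.5)→(0.5,12.5)  cross = 0.5·12.5 − 0.5·29.5 = -8.5000; (r_i+r_j)·cross = 1·-8.5000 = -8.5000
Σcross = 1049.0000 → A = |Σcross|/2 = 524.5000 mm²
Σ(r_i+r_j)·cross = 29829.1250 → first moment M = |Σ|/6 = 4971.5208
R_c = M/A = 4971.5208/524.5000 = 9.4786 mm
θ = 281° = 4.904375 rad
V = θ·R_c·A = 4.904375·9.4786·524.5000 = 24382.203 mm³

Volume = 24382.203 mm³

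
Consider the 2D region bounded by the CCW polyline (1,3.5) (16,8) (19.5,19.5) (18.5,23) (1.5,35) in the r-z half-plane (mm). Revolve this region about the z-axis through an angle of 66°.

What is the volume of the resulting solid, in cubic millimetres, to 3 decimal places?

Volume = 3886.209 mm³

Profile (r,z), 5 vertices: (1,3.5) (16,8) (19.5,19.5) (18.5,23) (1.5,35)
edge 0: (1,3.5)→(16,8)  cross = 1·8 − 16·3.5 = -48.0000; (r_i+r_j)·cross = 17·-48.0000 = -816.0000
edge 1: (16,8)→(19.5,19.5)  cross = 16·19.5 − 19.5·8 = 156.0000; (r_i+r_j)·cross = 35.5·156.0000 = 5538.0000
edge 2: (19.5,19.5)→(18.5,23)  cross = 19.5·23 − 18.5·19.5 = 87.7500; (r_i+r_j)·cross = 38·87.7500 = 3334.5000
edge 3: (18.5,23)→(1.5,35)  cross = 18.5·35 − 1.5·23 = 613.0000; (r_i+r_j)·cross = 20·613.0000 = 12260.0000
edge 4: (1.5,35)→(1,3.5)  cross = 1.5·3.5 − 1·35 = -29.7500; (r_i+r_j)·cross = 2.5·-29.7500 = -74.3750
Σcross = 779.0000 → A = |Σcross|/2 = 389.5000 mm²
Σ(r_i+r_j)·cross = 20242.1250 → first moment M = |Σ|/6 = 3373.6875
R_c = M/A = 3373.6875/389.5000 = 8.6616 mm
θ = 66° = 1.151917 rad
V = θ·R_c·A = 1.151917·8.6616·389.5000 = 3886.209 mm³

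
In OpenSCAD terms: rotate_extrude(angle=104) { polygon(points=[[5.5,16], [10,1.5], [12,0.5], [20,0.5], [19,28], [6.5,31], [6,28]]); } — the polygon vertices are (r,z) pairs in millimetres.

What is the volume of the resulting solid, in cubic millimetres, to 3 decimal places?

Volume = 8581.048 mm³

Profile (r,z), 7 vertices: (5.5,16) (10,1.5) (12,0.5) (20,0.5) (19,28) (6.5,31) (6,28)
edge 0: (5.5,16)→(10,1.5)  cross = 5.5·1.5 − 10·16 = -151.7500; (r_i+r_j)·cross = 15.5·-151.7500 = -2352.1250
edge 1: (10,1.5)→(12,0.5)  cross = 10·0.5 − 12·1.5 = -13.0000; (r_i+r_j)·cross = 22·-13.0000 = -286.0000
edge 2: (12,0.5)→(20,0.5)  cross = 12·0.5 − 20·0.5 = -4.0000; (r_i+r_j)·cross = 32·-4.0000 = -128.0000
edge 3: (20,0.5)→(19,28)  cross = 20·28 − 19·0.5 = 550.5000; (r_i+r_j)·cross = 39·550.5000 = 21469.5000
edge 4: (19,28)→(6.5,31)  cross = 19·31 − 6.5·28 = 407.0000; (r_i+r_j)·cross = 25.5·407.0000 = 10378.5000
edge 5: (6.5,31)→(6,28)  cross = 6.5·28 − 6·31 = -4.0000; (r_i+r_j)·cross = 12.5·-4.0000 = -50.0000
edge 6: (6,28)→(5.5,16)  cross = 6·16 − 5.5·28 = -58.0000; (r_i+r_j)·cross = 11.5·-58.0000 = -667.0000
Σcross = 726.7500 → A = |Σcross|/2 = 363.3750 mm²
Σ(r_i+r_j)·cross = 28364.8750 → first moment M = |Σ|/6 = 4727.4792
R_c = M/A = 4727.4792/363.3750 = 13.0099 mm
θ = 104° = 1.815142 rad
V = θ·R_c·A = 1.815142·13.0099·363.3750 = 8581.048 mm³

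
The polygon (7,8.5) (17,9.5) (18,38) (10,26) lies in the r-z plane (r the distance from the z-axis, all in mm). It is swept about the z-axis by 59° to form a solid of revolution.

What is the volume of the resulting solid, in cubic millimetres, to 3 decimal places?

Profile (r,z), 4 vertices: (7,8.5) (17,9.5) (18,38) (10,26)
edge 0: (7,8.5)→(17,9.5)  cross = 7·9.5 − 17·8.5 = -78.0000; (r_i+r_j)·cross = 24·-78.0000 = -1872.0000
edge 1: (17,9.5)→(18,38)  cross = 17·38 − 18·9.5 = 475.0000; (r_i+r_j)·cross = 35·475.0000 = 16625.0000
edge 2: (18,38)→(10,26)  cross = 18·26 − 10·38 = 88.0000; (r_i+r_j)·cross = 28·88.0000 = 2464.0000
edge 3: (10,26)→(7,8.5)  cross = 10·8.5 − 7·26 = -97.0000; (r_i+r_j)·cross = 17·-97.0000 = -1649.0000
Σcross = 388.0000 → A = |Σcross|/2 = 194.0000 mm²
Σ(r_i+r_j)·cross = 15568.0000 → first moment M = |Σ|/6 = 2594.6667
R_c = M/A = 2594.6667/194.0000 = 13.3746 mm
θ = 59° = 1.029744 rad
V = θ·R_c·A = 1.029744·13.3746·194.0000 = 2671.843 mm³

Volume = 2671.843 mm³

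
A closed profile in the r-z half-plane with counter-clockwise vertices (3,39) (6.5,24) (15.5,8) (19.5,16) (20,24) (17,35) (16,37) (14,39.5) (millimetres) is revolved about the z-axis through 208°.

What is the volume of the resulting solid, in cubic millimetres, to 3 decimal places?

Volume = 14563.644 mm³

Profile (r,z), 8 vertices: (3,39) (6.5,24) (15.5,8) (19.5,16) (20,24) (17,35) (16,37) (14,39.5)
edge 0: (3,39)→(6.5,24)  cross = 3·24 − 6.5·39 = -181.5000; (r_i+r_j)·cross = 9.5·-181.5000 = -1724.2500
edge 1: (6.5,24)→(15.5,8)  cross = 6.5·8 − 15.5·24 = -320.0000; (r_i+r_j)·cross = 22·-320.0000 = -7040.0000
edge 2: (15.5,8)→(19.5,16)  cross = 15.5·16 − 19.5·8 = 92.0000; (r_i+r_j)·cross = 35·92.0000 = 3220.0000
edge 3: (19.5,16)→(20,24)  cross = 19.5·24 − 20·16 = 148.0000; (r_i+r_j)·cross = 39.5·148.0000 = 5846.0000
edge 4: (20,24)→(17,35)  cross = 20·35 − 17·24 = 292.0000; (r_i+r_j)·cross = 37·292.0000 = 10804.0000
edge 5: (17,35)→(16,37)  cross = 17·37 − 16·35 = 69.0000; (r_i+r_j)·cross = 33·69.0000 = 2277.0000
edge 6: (16,37)→(14,39.5)  cross = 16·39.5 − 14·37 = 114.0000; (r_i+r_j)·cross = 30·114.0000 = 3420.0000
edge 7: (14,39.5)→(3,39)  cross = 14·39 − 3·39.5 = 427.5000; (r_i+r_j)·cross = 17·427.5000 = 7267.5000
Σcross = 641.0000 → A = |Σcross|/2 = 320.5000 mm²
Σ(r_i+r_j)·cross = 24070.2500 → first moment M = |Σ|/6 = 4011.7083
R_c = M/A = 4011.7083/320.5000 = 12.5170 mm
θ = 208° = 3.630285 rad
V = θ·R_c·A = 3.630285·12.5170·320.5000 = 14563.644 mm³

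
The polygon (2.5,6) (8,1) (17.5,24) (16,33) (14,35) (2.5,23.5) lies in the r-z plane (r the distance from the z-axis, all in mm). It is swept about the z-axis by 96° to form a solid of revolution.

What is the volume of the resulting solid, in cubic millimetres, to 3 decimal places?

Profile (r,z), 6 vertices: (2.5,6) (8,1) (17.5,24) (16,33) (14,35) (2.5,23.5)
edge 0: (2.5,6)→(8,1)  cross = 2.5·1 − 8·6 = -45.5000; (r_i+r_j)·cross = 10.5·-45.5000 = -477.7500
edge 1: (8,1)→(17.5,24)  cross = 8·24 − 17.5·1 = 174.5000; (r_i+r_j)·cross = 25.5·174.5000 = 4449.7500
edge 2: (17.5,24)→(16,33)  cross = 17.5·33 − 16·24 = 193.5000; (r_i+r_j)·cross = 33.5·193.5000 = 6482.2500
edge 3: (16,33)→(14,35)  cross = 16·35 − 14·33 = 98.0000; (r_i+r_j)·cross = 30·98.0000 = 2940.0000
edge 4: (14,35)→(2.5,23.5)  cross = 14·23.5 − 2.5·35 = 241.5000; (r_i+r_j)·cross = 16.5·241.5000 = 3984.7500
edge 5: (2.5,23.5)→(2.5,6)  cross = 2.5·6 − 2.5·23.5 = -43.7500; (r_i+r_j)·cross = 5·-43.7500 = -218.7500
Σcross = 618.2500 → A = |Σcross|/2 = 309.1250 mm²
Σ(r_i+r_j)·cross = 17160.2500 → first moment M = |Σ|/6 = 2860.0417
R_c = M/A = 2860.0417/309.1250 = 9.2521 mm
θ = 96° = 1.675516 rad
V = θ·R_c·A = 1.675516·9.2521·309.1250 = 4792.046 mm³

Volume = 4792.046 mm³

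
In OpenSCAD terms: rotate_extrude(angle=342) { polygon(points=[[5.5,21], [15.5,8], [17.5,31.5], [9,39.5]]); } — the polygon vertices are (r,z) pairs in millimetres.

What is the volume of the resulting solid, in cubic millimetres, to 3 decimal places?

Volume = 15894.024 mm³

Profile (r,z), 4 vertices: (5.5,21) (15.5,8) (17.5,31.5) (9,39.5)
edge 0: (5.5,21)→(15.5,8)  cross = 5.5·8 − 15.5·21 = -281.5000; (r_i+r_j)·cross = 21·-281.5000 = -5911.5000
edge 1: (15.5,8)→(17.5,31.5)  cross = 15.5·31.5 − 17.5·8 = 348.2500; (r_i+r_j)·cross = 33·348.2500 = 11492.2500
edge 2: (17.5,31.5)→(9,39.5)  cross = 17.5·39.5 − 9·31.5 = 407.7500; (r_i+r_j)·cross = 26.5·407.7500 = 10805.3750
edge 3: (9,39.5)→(5.5,21)  cross = 9·21 − 5.5·39.5 = -28.2500; (r_i+r_j)·cross = 14.5·-28.2500 = -409.6250
Σcross = 446.2500 → A = |Σcross|/2 = 223.1250 mm²
Σ(r_i+r_j)·cross = 15976.5000 → first moment M = |Σ|/6 = 2662.7500
R_c = M/A = 2662.7500/223.1250 = 11.9339 mm
θ = 342° = 5.969026 rad
V = θ·R_c·A = 5.969026·11.9339·223.1250 = 15894.024 mm³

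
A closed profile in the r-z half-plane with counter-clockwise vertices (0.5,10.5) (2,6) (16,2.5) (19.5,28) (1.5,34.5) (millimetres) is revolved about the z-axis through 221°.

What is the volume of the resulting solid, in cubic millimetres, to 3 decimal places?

Profile (r,z), 5 vertices: (0.5,10.5) (2,6) (16,2.5) (19.5,28) (1.5,34.5)
edge 0: (0.5,10.5)→(2,6)  cross = 0.5·6 − 2·10.5 = -18.0000; (r_i+r_j)·cross = 2.5·-18.0000 = -45.0000
edge 1: (2,6)→(16,2.5)  cross = 2·2.5 − 16·6 = -91.0000; (r_i+r_j)·cross = 18·-91.0000 = -1638.0000
edge 2: (16,2.5)→(19.5,28)  cross = 16·28 − 19.5·2.5 = 399.2500; (r_i+r_j)·cross = 35.5·399.2500 = 14173.3750
edge 3: (19.5,28)→(1.5,34.5)  cross = 19.5·34.5 − 1.5·28 = 630.7500; (r_i+r_j)·cross = 21·630.7500 = 13245.7500
edge 4: (1.5,34.5)→(0.5,10.5)  cross = 1.5·10.5 − 0.5·34.5 = -1.5000; (r_i+r_j)·cross = 2·-1.5000 = -3.0000
Σcross = 919.5000 → A = |Σcross|/2 = 459.7500 mm²
Σ(r_i+r_j)·cross = 25733.1250 → first moment M = |Σ|/6 = 4288.8542
R_c = M/A = 4288.8542/459.7500 = 9.3287 mm
θ = 221° = 3.857178 rad
V = θ·R_c·A = 3.857178·9.3287·459.7500 = 16542.872 mm³

Volume = 16542.872 mm³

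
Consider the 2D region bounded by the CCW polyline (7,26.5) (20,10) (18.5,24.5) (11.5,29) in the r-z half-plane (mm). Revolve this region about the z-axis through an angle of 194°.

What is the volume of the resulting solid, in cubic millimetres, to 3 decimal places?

Volume = 4992.778 mm³

Profile (r,z), 4 vertices: (7,26.5) (20,10) (18.5,24.5) (11.5,29)
edge 0: (7,26.5)→(20,10)  cross = 7·10 − 20·26.5 = -460.0000; (r_i+r_j)·cross = 27·-460.0000 = -12420.0000
edge 1: (20,10)→(18.5,24.5)  cross = 20·24.5 − 18.5·10 = 305.0000; (r_i+r_j)·cross = 38.5·305.0000 = 11742.5000
edge 2: (18.5,24.5)→(11.5,29)  cross = 18.5·29 − 11.5·24.5 = 254.7500; (r_i+r_j)·cross = 30·254.7500 = 7642.5000
edge 3: (11.5,29)→(7,26.5)  cross = 11.5·26.5 − 7·29 = 101.7500; (r_i+r_j)·cross = 18.5·101.7500 = 1882.3750
Σcross = 201.5000 → A = |Σcross|/2 = 100.7500 mm²
Σ(r_i+r_j)·cross = 8847.3750 → first moment M = |Σ|/6 = 1474.5625
R_c = M/A = 1474.5625/100.7500 = 14.6359 mm
θ = 194° = 3.385939 rad
V = θ·R_c·A = 3.385939·14.6359·100.7500 = 4992.778 mm³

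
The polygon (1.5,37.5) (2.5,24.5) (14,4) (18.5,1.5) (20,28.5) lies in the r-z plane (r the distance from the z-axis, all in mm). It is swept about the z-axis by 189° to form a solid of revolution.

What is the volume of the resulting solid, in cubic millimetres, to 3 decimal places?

Profile (r,z), 5 vertices: (1.5,37.5) (2.5,24.5) (14,4) (18.5,1.5) (20,28.5)
edge 0: (1.5,37.5)→(2.5,24.5)  cross = 1.5·24.5 − 2.5·37.5 = -57.0000; (r_i+r_j)·cross = 4·-57.0000 = -228.0000
edge 1: (2.5,24.5)→(14,4)  cross = 2.5·4 − 14·24.5 = -333.0000; (r_i+r_j)·cross = 16.5·-333.0000 = -5494.5000
edge 2: (14,4)→(18.5,1.5)  cross = 14·1.5 − 18.5·4 = -53.0000; (r_i+r_j)·cross = 32.5·-53.0000 = -1722.5000
edge 3: (18.5,1.5)→(20,28.5)  cross = 18.5·28.5 − 20·1.5 = 497.2500; (r_i+r_j)·cross = 38.5·497.2500 = 19144.1250
edge 4: (20,28.5)→(1.5,37.5)  cross = 20·37.5 − 1.5·28.5 = 707.2500; (r_i+r_j)·cross = 21.5·707.2500 = 15205.8750
Σcross = 761.5000 → A = |Σcross|/2 = 380.7500 mm²
Σ(r_i+r_j)·cross = 26905.0000 → first moment M = |Σ|/6 = 4484.1667
R_c = M/A = 4484.1667/380.7500 = 11.7772 mm
θ = 189° = 3.298672 rad
V = θ·R_c·A = 3.298672·11.7772·380.7500 = 14791.796 mm³

Volume = 14791.796 mm³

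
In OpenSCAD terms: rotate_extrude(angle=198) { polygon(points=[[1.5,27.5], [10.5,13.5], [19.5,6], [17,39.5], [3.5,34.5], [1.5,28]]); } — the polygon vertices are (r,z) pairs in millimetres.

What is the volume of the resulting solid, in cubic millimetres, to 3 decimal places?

Profile (r,z), 6 vertices: (1.5,27.5) (10.5,13.5) (19.5,6) (17,39.5) (3.5,34.5) (1.5,28)
edge 0: (1.5,27.5)→(10.5,13.5)  cross = 1.5·13.5 − 10.5·27.5 = -268.5000; (r_i+r_j)·cross = 12·-268.5000 = -3222.0000
edge 1: (10.5,13.5)→(19.5,6)  cross = 10.5·6 − 19.5·13.5 = -200.2500; (r_i+r_j)·cross = 30·-200.2500 = -6007.5000
edge 2: (19.5,6)→(17,39.5)  cross = 19.5·39.5 − 17·6 = 668.2500; (r_i+r_j)·cross = 36.5·668.2500 = 24391.1250
edge 3: (17,39.5)→(3.5,34.5)  cross = 17·34.5 − 3.5·39.5 = 448.2500; (r_i+r_j)·cross = 20.5·448.2500 = 9189.1250
edge 4: (3.5,34.5)→(1.5,28)  cross = 3.5·28 − 1.5·34.5 = 46.2500; (r_i+r_j)·cross = 5·46.2500 = 231.2500
edge 5: (1.5,28)→(1.5,27.5)  cross = 1.5·27.5 − 1.5·28 = -0.7500; (r_i+r_j)·cross = 3·-0.7500 = -2.2500
Σcross = 693.2500 → A = |Σcross|/2 = 346.6250 mm²
Σ(r_i+r_j)·cross = 24579.7500 → first moment M = |Σ|/6 = 4096.6250
R_c = M/A = 4096.6250/346.6250 = 11.8186 mm
θ = 198° = 3.455752 rad
V = θ·R_c·A = 3.455752·11.8186·346.6250 = 14156.920 mm³

Volume = 14156.920 mm³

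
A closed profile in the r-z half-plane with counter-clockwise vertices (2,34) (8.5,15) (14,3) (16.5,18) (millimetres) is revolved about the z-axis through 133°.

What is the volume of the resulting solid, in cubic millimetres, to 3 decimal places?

Profile (r,z), 4 vertices: (2,34) (8.5,15) (14,3) (16.5,18)
edge 0: (2,34)→(8.5,15)  cross = 2·15 − 8.5·34 = -259.0000; (r_i+r_j)·cross = 10.5·-259.0000 = -2719.5000
edge 1: (8.5,15)→(14,3)  cross = 8.5·3 − 14·15 = -184.5000; (r_i+r_j)·cross = 22.5·-184.5000 = -4151.2500
edge 2: (14,3)→(16.5,18)  cross = 14·18 − 16.5·3 = 202.5000; (r_i+r_j)·cross = 30.5·202.5000 = 6176.2500
edge 3: (16.5,18)→(2,34)  cross = 16.5·34 − 2·18 = 525.0000; (r_i+r_j)·cross = 18.5·525.0000 = 9712.5000
Σcross = 284.0000 → A = |Σcross|/2 = 142.0000 mm²
Σ(r_i+r_j)·cross = 9018.0000 → first moment M = |Σ|/6 = 1503.0000
R_c = M/A = 1503.0000/142.0000 = 10.5845 mm
θ = 133° = 2.321288 rad
V = θ·R_c·A = 2.321288·10.5845·142.0000 = 3488.896 mm³

Volume = 3488.896 mm³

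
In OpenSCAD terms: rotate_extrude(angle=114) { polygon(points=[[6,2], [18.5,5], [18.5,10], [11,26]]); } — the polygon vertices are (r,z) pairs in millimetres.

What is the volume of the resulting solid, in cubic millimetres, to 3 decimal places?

Profile (r,z), 4 vertices: (6,2) (18.5,5) (18.5,10) (11,26)
edge 0: (6,2)→(18.5,5)  cross = 6·5 − 18.5·2 = -7.0000; (r_i+r_j)·cross = 24.5·-7.0000 = -171.5000
edge 1: (18.5,5)→(18.5,10)  cross = 18.5·10 − 18.5·5 = 92.5000; (r_i+r_j)·cross = 37·92.5000 = 3422.5000
edge 2: (18.5,10)→(11,26)  cross = 18.5·26 − 11·10 = 371.0000; (r_i+r_j)·cross = 29.5·371.0000 = 10944.5000
edge 3: (11,26)→(6,2)  cross = 11·2 − 6·26 = -134.0000; (r_i+r_j)·cross = 17·-134.0000 = -2278.0000
Σcross = 322.5000 → A = |Σcross|/2 = 161.2500 mm²
Σ(r_i+r_j)·cross = 11917.5000 → first moment M = |Σ|/6 = 1986.2500
R_c = M/A = 1986.2500/161.2500 = 12.3178 mm
θ = 114° = 1.989675 rad
V = θ·R_c·A = 1.989675·12.3178·161.2500 = 3951.993 mm³

Volume = 3951.993 mm³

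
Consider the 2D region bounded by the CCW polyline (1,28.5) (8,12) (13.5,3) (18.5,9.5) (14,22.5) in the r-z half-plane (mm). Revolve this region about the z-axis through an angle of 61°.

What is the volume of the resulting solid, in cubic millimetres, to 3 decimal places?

Profile (r,z), 5 vertices: (1,28.5) (8,12) (13.5,3) (18.5,9.5) (14,22.5)
edge 0: (1,28.5)→(8,12)  cross = 1·12 − 8·28.5 = -216.0000; (r_i+r_j)·cross = 9·-216.0000 = -1944.0000
edge 1: (8,12)→(13.5,3)  cross = 8·3 − 13.5·12 = -138.0000; (r_i+r_j)·cross = 21.5·-138.0000 = -2967.0000
edge 2: (13.5,3)→(18.5,9.5)  cross = 13.5·9.5 − 18.5·3 = 72.7500; (r_i+r_j)·cross = 32·72.7500 = 2328.0000
edge 3: (18.5,9.5)→(14,22.5)  cross = 18.5·22.5 − 14·9.5 = 283.2500; (r_i+r_j)·cross = 32.5·283.2500 = 9205.6250
edge 4: (14,22.5)→(1,28.5)  cross = 14·28.5 − 1·22.5 = 376.5000; (r_i+r_j)·cross = 15·376.5000 = 5647.5000
Σcross = 378.5000 → A = |Σcross|/2 = 189.2500 mm²
Σ(r_i+r_j)·cross = 12270.1250 → first moment M = |Σ|/6 = 2045.0208
R_c = M/A = 2045.0208/189.2500 = 10.8059 mm
θ = 61° = 1.064651 rad
V = θ·R_c·A = 1.064651·10.8059·189.2500 = 2177.233 mm³

Volume = 2177.233 mm³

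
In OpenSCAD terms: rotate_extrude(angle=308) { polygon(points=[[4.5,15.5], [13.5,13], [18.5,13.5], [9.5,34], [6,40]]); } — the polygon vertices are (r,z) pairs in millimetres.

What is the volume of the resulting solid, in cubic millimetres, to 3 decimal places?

Profile (r,z), 5 vertices: (4.5,15.5) (13.5,13) (18.5,13.5) (9.5,34) (6,40)
edge 0: (4.5,15.5)→(13.5,13)  cross = 4.5·13 − 13.5·15.5 = -150.7500; (r_i+r_j)·cross = 18·-150.7500 = -2713.5000
edge 1: (13.5,13)→(18.5,13.5)  cross = 13.5·13.5 − 18.5·13 = -58.2500; (r_i+r_j)·cross = 32·-58.2500 = -1864.0000
edge 2: (18.5,13.5)→(9.5,34)  cross = 18.5·34 − 9.5·13.5 = 500.7500; (r_i+r_j)·cross = 28·500.7500 = 14021.0000
edge 3: (9.5,34)→(6,40)  cross = 9.5·40 − 6·34 = 176.0000; (r_i+r_j)·cross = 15.5·176.0000 = 2728.0000
edge 4: (6,40)→(4.5,15.5)  cross = 6·15.5 − 4.5·40 = -87.0000; (r_i+r_j)·cross = 10.5·-87.0000 = -913.5000
Σcross = 380.7500 → A = |Σcross|/2 = 190.3750 mm²
Σ(r_i+r_j)·cross = 11258.0000 → first moment M = |Σ|/6 = 1876.3333
R_c = M/A = 1876.3333/190.3750 = 9.8560 mm
θ = 308° = 5.375614 rad
V = θ·R_c·A = 5.375614·9.8560·190.3750 = 10086.444 mm³

Volume = 10086.444 mm³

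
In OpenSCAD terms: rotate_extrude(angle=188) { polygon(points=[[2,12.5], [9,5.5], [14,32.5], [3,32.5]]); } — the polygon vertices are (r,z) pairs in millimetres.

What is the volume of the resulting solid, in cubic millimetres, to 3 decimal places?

Volume = 5348.387 mm³

Profile (r,z), 4 vertices: (2,12.5) (9,5.5) (14,32.5) (3,32.5)
edge 0: (2,12.5)→(9,5.5)  cross = 2·5.5 − 9·12.5 = -101.5000; (r_i+r_j)·cross = 11·-101.5000 = -1116.5000
edge 1: (9,5.5)→(14,32.5)  cross = 9·32.5 − 14·5.5 = 215.5000; (r_i+r_j)·cross = 23·215.5000 = 4956.5000
edge 2: (14,32.5)→(3,32.5)  cross = 14·32.5 − 3·32.5 = 357.5000; (r_i+r_j)·cross = 17·357.5000 = 6077.5000
edge 3: (3,32.5)→(2,12.5)  cross = 3·12.5 − 2·32.5 = -27.5000; (r_i+r_j)·cross = 5·-27.5000 = -137.5000
Σcross = 444.0000 → A = |Σcross|/2 = 222.0000 mm²
Σ(r_i+r_j)·cross = 9780.0000 → first moment M = |Σ|/6 = 1630.0000
R_c = M/A = 1630.0000/222.0000 = 7.3423 mm
θ = 188° = 3.281219 rad
V = θ·R_c·A = 3.281219·7.3423·222.0000 = 5348.387 mm³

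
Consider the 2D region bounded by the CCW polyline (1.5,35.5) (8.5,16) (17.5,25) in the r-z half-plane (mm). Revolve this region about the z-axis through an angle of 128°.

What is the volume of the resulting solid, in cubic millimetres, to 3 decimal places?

Volume = 2442.065 mm³

Profile (r,z), 3 vertices: (1.5,35.5) (8.5,16) (17.5,25)
edge 0: (1.5,35.5)→(8.5,16)  cross = 1.5·16 − 8.5·35.5 = -277.7500; (r_i+r_j)·cross = 10·-277.7500 = -2777.5000
edge 1: (8.5,16)→(17.5,25)  cross = 8.5·25 − 17.5·16 = -67.5000; (r_i+r_j)·cross = 26·-67.5000 = -1755.0000
edge 2: (17.5,25)→(1.5,35.5)  cross = 17.5·35.5 − 1.5·25 = 583.7500; (r_i+r_j)·cross = 19·583.7500 = 11091.2500
Σcross = 238.5000 → A = |Σcross|/2 = 119.2500 mm²
Σ(r_i+r_j)·cross = 6558.7500 → first moment M = |Σ|/6 = 1093.1250
R_c = M/A = 1093.1250/119.2500 = 9.1667 mm
θ = 128° = 2.234021 rad
V = θ·R_c·A = 2.234021·9.1667·119.2500 = 2442.065 mm³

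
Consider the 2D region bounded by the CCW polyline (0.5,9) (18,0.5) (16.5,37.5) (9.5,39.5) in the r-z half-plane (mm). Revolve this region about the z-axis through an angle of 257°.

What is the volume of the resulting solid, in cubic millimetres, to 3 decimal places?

Volume = 21194.717 mm³

Profile (r,z), 4 vertices: (0.5,9) (18,0.5) (16.5,37.5) (9.5,39.5)
edge 0: (0.5,9)→(18,0.5)  cross = 0.5·0.5 − 18·9 = -161.7500; (r_i+r_j)·cross = 18.5·-161.7500 = -2992.3750
edge 1: (18,0.5)→(16.5,37.5)  cross = 18·37.5 − 16.5·0.5 = 666.7500; (r_i+r_j)·cross = 34.5·666.7500 = 23002.8750
edge 2: (16.5,37.5)→(9.5,39.5)  cross = 16.5·39.5 − 9.5·37.5 = 295.5000; (r_i+r_j)·cross = 26·295.5000 = 7683.0000
edge 3: (9.5,39.5)→(0.5,9)  cross = 9.5·9 − 0.5·39.5 = 65.7500; (r_i+r_j)·cross = 10·65.7500 = 657.5000
Σcross = 866.2500 → A = |Σcross|/2 = 433.1250 mm²
Σ(r_i+r_j)·cross = 28351.0000 → first moment M = |Σ|/6 = 4725.1667
R_c = M/A = 4725.1667/433.1250 = 10.9095 mm
θ = 257° = 4.485496 rad
V = θ·R_c·A = 4.485496·10.9095·433.1250 = 21194.717 mm³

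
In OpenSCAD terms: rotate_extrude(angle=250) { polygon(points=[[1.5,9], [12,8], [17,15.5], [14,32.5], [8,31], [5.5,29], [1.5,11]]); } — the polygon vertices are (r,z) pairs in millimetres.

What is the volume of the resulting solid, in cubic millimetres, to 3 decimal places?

Profile (r,z), 7 vertices: (1.5,9) (12,8) (17,15.5) (14,32.5) (8,31) (5.5,29) (1.5,11)
edge 0: (1.5,9)→(12,8)  cross = 1.5·8 − 12·9 = -96.0000; (r_i+r_j)·cross = 13.5·-96.0000 = -1296.0000
edge 1: (12,8)→(17,15.5)  cross = 12·15.5 − 17·8 = 50.0000; (r_i+r_j)·cross = 29·50.0000 = 1450.0000
edge 2: (17,15.5)→(14,32.5)  cross = 17·32.5 − 14·15.5 = 335.5000; (r_i+r_j)·cross = 31·335.5000 = 10400.5000
edge 3: (14,32.5)→(8,31)  cross = 14·31 − 8·32.5 = 174.0000; (r_i+r_j)·cross = 22·174.0000 = 3828.0000
edge 4: (8,31)→(5.5,29)  cross = 8·29 − 5.5·31 = 61.5000; (r_i+r_j)·cross = 13.5·61.5000 = 830.2500
edge 5: (5.5,29)→(1.5,11)  cross = 5.5·11 − 1.5·29 = 17.0000; (r_i+r_j)·cross = 7·17.0000 = 119.0000
edge 6: (1.5,11)→(1.5,9)  cross = 1.5·9 − 1.5·11 = -3.0000; (r_i+r_j)·cross = 3·-3.0000 = -9.0000
Σcross = 539.0000 → A = |Σcross|/2 = 269.5000 mm²
Σ(r_i+r_j)·cross = 15322.7500 → first moment M = |Σ|/6 = 2553.7917
R_c = M/A = 2553.7917/269.5000 = 9.4760 mm
θ = 250° = 4.363323 rad
V = θ·R_c·A = 4.363323·9.4760·269.5000 = 11143.018 mm³

Volume = 11143.018 mm³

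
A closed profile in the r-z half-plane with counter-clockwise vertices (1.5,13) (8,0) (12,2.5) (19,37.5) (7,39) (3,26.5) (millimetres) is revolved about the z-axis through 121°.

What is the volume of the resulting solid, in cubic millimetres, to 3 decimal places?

Profile (r,z), 6 vertices: (1.5,13) (8,0) (12,2.5) (19,37.5) (7,39) (3,26.5)
edge 0: (1.5,13)→(8,0)  cross = 1.5·0 − 8·13 = -104.0000; (r_i+r_j)·cross = 9.5·-104.0000 = -988.0000
edge 1: (8,0)→(12,2.5)  cross = 8·2.5 − 12·0 = 20.0000; (r_i+r_j)·cross = 20·20.0000 = 400.0000
edge 2: (12,2.5)→(19,37.5)  cross = 12·37.5 − 19·2.5 = 402.5000; (r_i+r_j)·cross = 31·402.5000 = 12477.5000
edge 3: (19,37.5)→(7,39)  cross = 19·39 − 7·37.5 = 478.5000; (r_i+r_j)·cross = 26·478.5000 = 12441.0000
edge 4: (7,39)→(3,26.5)  cross = 7·26.5 − 3·39 = 68.5000; (r_i+r_j)·cross = 10·68.5000 = 685.0000
edge 5: (3,26.5)→(1.5,13)  cross = 3·13 − 1.5·26.5 = -0.7500; (r_i+r_j)·cross = 4.5·-0.7500 = -3.3750
Σcross = 864.7500 → A = |Σcross|/2 = 432.3750 mm²
Σ(r_i+r_j)·cross = 25012.1250 → first moment M = |Σ|/6 = 4168.6875
R_c = M/A = 4168.6875/432.3750 = 9.6414 mm
θ = 121° = 2.111848 rad
V = θ·R_c·A = 2.111848·9.6414·432.3750 = 8803.636 mm³

Volume = 8803.636 mm³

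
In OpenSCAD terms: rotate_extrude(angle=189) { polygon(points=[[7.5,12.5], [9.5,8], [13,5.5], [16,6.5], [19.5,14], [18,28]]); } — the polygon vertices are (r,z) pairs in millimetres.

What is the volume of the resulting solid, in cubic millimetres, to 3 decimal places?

Volume = 6924.600 mm³

Profile (r,z), 6 vertices: (7.5,12.5) (9.5,8) (13,5.5) (16,6.5) (19.5,14) (18,28)
edge 0: (7.5,12.5)→(9.5,8)  cross = 7.5·8 − 9.5·12.5 = -58.7500; (r_i+r_j)·cross = 17·-58.7500 = -998.7500
edge 1: (9.5,8)→(13,5.5)  cross = 9.5·5.5 − 13·8 = -51.7500; (r_i+r_j)·cross = 22.5·-51.7500 = -1164.3750
edge 2: (13,5.5)→(16,6.5)  cross = 13·6.5 − 16·5.5 = -3.5000; (r_i+r_j)·cross = 29·-3.5000 = -101.5000
edge 3: (16,6.5)→(19.5,14)  cross = 16·14 − 19.5·6.5 = 97.2500; (r_i+r_j)·cross = 35.5·97.2500 = 3452.3750
edge 4: (19.5,14)→(18,28)  cross = 19.5·28 − 18·14 = 294.0000; (r_i+r_j)·cross = 37.5·294.0000 = 11025.0000
edge 5: (18,28)→(7.5,12.5)  cross = 18·12.5 − 7.5·28 = 15.0000; (r_i+r_j)·cross = 25.5·15.0000 = 382.5000
Σcross = 292.2500 → A = |Σcross|/2 = 146.1250 mm²
Σ(r_i+r_j)·cross = 12595.2500 → first moment M = |Σ|/6 = 2099.2083
R_c = M/A = 2099.2083/146.1250 = 14.3658 mm
θ = 189° = 3.298672 rad
V = θ·R_c·A = 3.298672·14.3658·146.1250 = 6924.600 mm³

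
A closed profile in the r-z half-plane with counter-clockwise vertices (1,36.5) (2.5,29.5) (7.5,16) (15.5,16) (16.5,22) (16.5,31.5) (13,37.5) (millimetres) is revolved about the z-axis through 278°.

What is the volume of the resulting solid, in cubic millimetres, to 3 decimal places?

Profile (r,z), 7 vertices: (1,36.5) (2.5,29.5) (7.5,16) (15.5,16) (16.5,22) (16.5,31.5) (13,37.5)
edge 0: (1,36.5)→(2.5,29.5)  cross = 1·29.5 − 2.5·36.5 = -61.7500; (r_i+r_j)·cross = 3.5·-61.7500 = -216.1250
edge 1: (2.5,29.5)→(7.5,16)  cross = 2.5·16 − 7.5·29.5 = -181.2500; (r_i+r_j)·cross = 10·-181.2500 = -1812.5000
edge 2: (7.5,16)→(15.5,16)  cross = 7.5·16 − 15.5·16 = -128.0000; (r_i+r_j)·cross = 23·-128.0000 = -2944.0000
edge 3: (15.5,16)→(16.5,22)  cross = 15.5·22 − 16.5·16 = 77.0000; (r_i+r_j)·cross = 32·77.0000 = 2464.0000
edge 4: (16.5,22)→(16.5,31.5)  cross = 16.5·31.5 − 16.5·22 = 156.7500; (r_i+r_j)·cross = 33·156.7500 = 5172.7500
edge 5: (16.5,31.5)→(13,37.5)  cross = 16.5·37.5 − 13·31.5 = 209.2500; (r_i+r_j)·cross = 29.5·209.2500 = 6172.8750
edge 6: (13,37.5)→(1,36.5)  cross = 13·36.5 − 1·37.5 = 437.0000; (r_i+r_j)·cross = 14·437.0000 = 6118.0000
Σcross = 509.0000 → A = |Σcross|/2 = 254.5000 mm²
Σ(r_i+r_j)·cross = 14955.0000 → first moment M = |Σ|/6 = 2492.5000
R_c = M/A = 2492.5000/254.5000 = 9.7937 mm
θ = 278° = 4.852015 rad
V = θ·R_c·A = 4.852015·9.7937·254.5000 = 12093.648 mm³

Volume = 12093.648 mm³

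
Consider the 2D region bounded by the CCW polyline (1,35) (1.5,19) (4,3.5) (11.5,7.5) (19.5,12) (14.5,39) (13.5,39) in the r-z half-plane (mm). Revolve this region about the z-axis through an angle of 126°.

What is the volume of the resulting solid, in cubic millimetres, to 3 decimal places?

Profile (r,z), 7 vertices: (1,35) (1.5,19) (4,3.5) (11.5,7.5) (19.5,12) (14.5,39) (13.5,39)
edge 0: (1,35)→(1.5,19)  cross = 1·19 − 1.5·35 = -33.5000; (r_i+r_j)·cross = 2.5·-33.5000 = -83.7500
edge 1: (1.5,19)→(4,3.5)  cross = 1.5·3.5 − 4·19 = -70.7500; (r_i+r_j)·cross = 5.5·-70.7500 = -389.1250
edge 2: (4,3.5)→(11.5,7.5)  cross = 4·7.5 − 11.5·3.5 = -10.2500; (r_i+r_j)·cross = 15.5·-10.2500 = -158.8750
edge 3: (11.5,7.5)→(19.5,12)  cross = 11.5·12 − 19.5·7.5 = -8.2500; (r_i+r_j)·cross = 31·-8.2500 = -255.7500
edge 4: (19.5,12)→(14.5,39)  cross = 19.5·39 − 14.5·12 = 586.5000; (r_i+r_j)·cross = 34·586.5000 = 19941.0000
edge 5: (14.5,39)→(13.5,39)  cross = 14.5·39 − 13.5·39 = 39.0000; (r_i+r_j)·cross = 28·39.0000 = 1092.0000
edge 6: (13.5,39)→(1,35)  cross = 13.5·35 − 1·39 = 433.5000; (r_i+r_j)·cross = 14.5·433.5000 = 6285.7500
Σcross = 936.2500 → A = |Σcross|/2 = 468.1250 mm²
Σ(r_i+r_j)·cross = 26431.2500 → first moment M = |Σ|/6 = 4405.2083
R_c = M/A = 4405.2083/468.1250 = 9.4103 mm
θ = 126° = 2.199115 rad
V = θ·R_c·A = 2.199115·9.4103·468.1250 = 9687.559 mm³

Volume = 9687.559 mm³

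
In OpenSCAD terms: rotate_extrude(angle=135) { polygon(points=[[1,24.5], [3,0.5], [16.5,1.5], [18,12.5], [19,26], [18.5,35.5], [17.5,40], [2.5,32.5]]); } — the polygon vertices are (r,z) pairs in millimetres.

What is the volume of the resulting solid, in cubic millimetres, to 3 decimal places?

Profile (r,z), 8 vertices: (1,24.5) (3,0.5) (16.5,1.5) (18,12.5) (19,26) (18.5,35.5) (17.5,40) (2.5,32.5)
edge 0: (1,24.5)→(3,0.5)  cross = 1·0.5 − 3·24.5 = -73.0000; (r_i+r_j)·cross = 4·-73.0000 = -292.0000
edge 1: (3,0.5)→(16.5,1.5)  cross = 3·1.5 − 16.5·0.5 = -3.7500; (r_i+r_j)·cross = 19.5·-3.7500 = -73.1250
edge 2: (16.5,1.5)→(18,12.5)  cross = 16.5·12.5 − 18·1.5 = 179.2500; (r_i+r_j)·cross = 34.5·179.2500 = 6184.1250
edge 3: (18,12.5)→(19,26)  cross = 18·26 − 19·12.5 = 230.5000; (r_i+r_j)·cross = 37·230.5000 = 8528.5000
edge 4: (19,26)→(18.5,35.5)  cross = 19·35.5 − 18.5·26 = 193.5000; (r_i+r_j)·cross = 37.5·193.5000 = 7256.2500
edge 5: (18.5,35.5)→(17.5,40)  cross = 18.5·40 − 17.5·35.5 = 118.7500; (r_i+r_j)·cross = 36·118.7500 = 4275.0000
edge 6: (17.5,40)→(2.5,32.5)  cross = 17.5·32.5 − 2.5·40 = 468.7500; (r_i+r_j)·cross = 20·468.7500 = 9375.0000
edge 7: (2.5,32.5)→(1,24.5)  cross = 2.5·24.5 − 1·32.5 = 28.7500; (r_i+r_j)·cross = 3.5·28.7500 = 100.6250
Σcross = 1142.7500 → A = |Σcross|/2 = 571.3750 mm²
Σ(r_i+r_j)·cross = 35354.3750 → first moment M = |Σ|/6 = 5892.3958
R_c = M/A = 5892.3958/571.3750 = 10.3127 mm
θ = 135° = 2.356194 rad
V = θ·R_c·A = 2.356194·10.3127·571.3750 = 13883.631 mm³

Volume = 13883.631 mm³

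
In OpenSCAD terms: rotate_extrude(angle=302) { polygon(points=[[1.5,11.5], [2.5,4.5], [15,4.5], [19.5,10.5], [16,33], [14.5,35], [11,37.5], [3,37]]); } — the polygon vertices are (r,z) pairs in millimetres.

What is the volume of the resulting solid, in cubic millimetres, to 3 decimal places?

Volume = 25279.758 mm³

Profile (r,z), 8 vertices: (1.5,11.5) (2.5,4.5) (15,4.5) (19.5,10.5) (16,33) (14.5,35) (11,37.5) (3,37)
edge 0: (1.5,11.5)→(2.5,4.5)  cross = 1.5·4.5 − 2.5·11.5 = -22.0000; (r_i+r_j)·cross = 4·-22.0000 = -88.0000
edge 1: (2.5,4.5)→(15,4.5)  cross = 2.5·4.5 − 15·4.5 = -56.2500; (r_i+r_j)·cross = 17.5·-56.2500 = -984.3750
edge 2: (15,4.5)→(19.5,10.5)  cross = 15·10.5 − 19.5·4.5 = 69.7500; (r_i+r_j)·cross = 34.5·69.7500 = 2406.3750
edge 3: (19.5,10.5)→(16,33)  cross = 19.5·33 − 16·10.5 = 475.5000; (r_i+r_j)·cross = 35.5·475.5000 = 16880.2500
edge 4: (16,33)→(14.5,35)  cross = 16·35 − 14.5·33 = 81.5000; (r_i+r_j)·cross = 30.5·81.5000 = 2485.7500
edge 5: (14.5,35)→(11,37.5)  cross = 14.5·37.5 − 11·35 = 158.7500; (r_i+r_j)·cross = 25.5·158.7500 = 4048.1250
edge 6: (11,37.5)→(3,37)  cross = 11·37 − 3·37.5 = 294.5000; (r_i+r_j)·cross = 14·294.5000 = 4123.0000
edge 7: (3,37)→(1.5,11.5)  cross = 3·11.5 − 1.5·37 = -21.0000; (r_i+r_j)·cross = 4.5·-21.0000 = -94.5000
Σcross = 980.7500 → A = |Σcross|/2 = 490.3750 mm²
Σ(r_i+r_j)·cross = 28776.6250 → first moment M = |Σ|/6 = 4796.1042
R_c = M/A = 4796.1042/490.3750 = 9.7805 mm
θ = 302° = 5.270894 rad
V = θ·R_c·A = 5.270894·9.7805·490.3750 = 25279.758 mm³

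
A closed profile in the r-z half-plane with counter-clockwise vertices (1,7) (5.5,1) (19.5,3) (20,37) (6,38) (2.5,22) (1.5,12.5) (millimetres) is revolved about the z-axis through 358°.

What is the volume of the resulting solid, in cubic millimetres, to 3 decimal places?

Profile (r,z), 7 vertices: (1,7) (5.5,1) (19.5,3) (20,37) (6,38) (2.5,22) (1.5,12.5)
edge 0: (1,7)→(5.5,1)  cross = 1·1 − 5.5·7 = -37.5000; (r_i+r_j)·cross = 6.5·-37.5000 = -243.7500
edge 1: (5.5,1)→(19.5,3)  cross = 5.5·3 − 19.5·1 = -3.0000; (r_i+r_j)·cross = 25·-3.0000 = -75.0000
edge 2: (19.5,3)→(20,37)  cross = 19.5·37 − 20·3 = 661.5000; (r_i+r_j)·cross = 39.5·661.5000 = 26129.2500
edge 3: (20,37)→(6,38)  cross = 20·38 − 6·37 = 538.0000; (r_i+r_j)·cross = 26·538.0000 = 13988.0000
edge 4: (6,38)→(2.5,22)  cross = 6·22 − 2.5·38 = 37.0000; (r_i+r_j)·cross = 8.5·37.0000 = 314.5000
edge 5: (2.5,22)→(1.5,12.5)  cross = 2.5·12.5 − 1.5·22 = -1.7500; (r_i+r_j)·cross = 4·-1.7500 = -7.0000
edge 6: (1.5,12.5)→(1,7)  cross = 1.5·7 − 1·12.5 = -2.0000; (r_i+r_j)·cross = 2.5·-2.0000 = -5.0000
Σcross = 1192.2500 → A = |Σcross|/2 = 596.1250 mm²
Σ(r_i+r_j)·cross = 40101.0000 → first moment M = |Σ|/6 = 6683.5000
R_c = M/A = 6683.5000/596.1250 = 11.2116 mm
θ = 358° = 6.248279 rad
V = θ·R_c·A = 6.248279·11.2116·596.1250 = 41760.371 mm³

Volume = 41760.371 mm³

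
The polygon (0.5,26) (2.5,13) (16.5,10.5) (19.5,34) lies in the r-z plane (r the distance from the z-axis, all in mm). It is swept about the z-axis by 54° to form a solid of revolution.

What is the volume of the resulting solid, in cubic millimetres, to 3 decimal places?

Profile (r,z), 4 vertices: (0.5,26) (2.5,13) (16.5,10.5) (19.5,34)
edge 0: (0.5,26)→(2.5,13)  cross = 0.5·13 − 2.5·26 = -58.5000; (r_i+r_j)·cross = 3·-58.5000 = -175.5000
edge 1: (2.5,13)→(16.5,10.5)  cross = 2.5·10.5 − 16.5·13 = -188.2500; (r_i+r_j)·cross = 19·-188.2500 = -3576.7500
edge 2: (16.5,10.5)→(19.5,34)  cross = 16.5·34 − 19.5·10.5 = 356.2500; (r_i+r_j)·cross = 36·356.2500 = 12825.0000
edge 3: (19.5,34)→(0.5,26)  cross = 19.5·26 − 0.5·34 = 490.0000; (r_i+r_j)·cross = 20·490.0000 = 9800.0000
Σcross = 599.5000 → A = |Σcross|/2 = 299.7500 mm²
Σ(r_i+r_j)·cross = 18872.7500 → first moment M = |Σ|/6 = 3145.4583
R_c = M/A = 3145.4583/299.7500 = 10.4936 mm
θ = 54° = 0.942478 rad
V = θ·R_c·A = 0.942478·10.4936·299.7500 = 2964.525 mm³

Volume = 2964.525 mm³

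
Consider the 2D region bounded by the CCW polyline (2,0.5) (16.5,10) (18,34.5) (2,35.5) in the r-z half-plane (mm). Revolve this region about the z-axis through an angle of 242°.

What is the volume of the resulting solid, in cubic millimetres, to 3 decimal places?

Profile (r,z), 4 vertices: (2,0.5) (16.5,10) (18,34.5) (2,35.5)
edge 0: (2,0.5)→(16.5,10)  cross = 2·10 − 16.5·0.5 = 11.7500; (r_i+r_j)·cross = 18.5·11.7500 = 217.3750
edge 1: (16.5,10)→(18,34.5)  cross = 16.5·34.5 − 18·10 = 389.2500; (r_i+r_j)·cross = 34.5·389.2500 = 13429.1250
edge 2: (18,34.5)→(2,35.5)  cross = 18·35.5 − 2·34.5 = 570.0000; (r_i+r_j)·cross = 20·570.0000 = 11400.0000
edge 3: (2,35.5)→(2,0.5)  cross = 2·0.5 − 2·35.5 = -70.0000; (r_i+r_j)·cross = 4·-70.0000 = -280.0000
Σcross = 901.0000 → A = |Σcross|/2 = 450.5000 mm²
Σ(r_i+r_j)·cross = 24766.5000 → first moment M = |Σ|/6 = 4127.7500
R_c = M/A = 4127.7500/450.5000 = 9.1626 mm
θ = 242° = 4.223697 rad
V = θ·R_c·A = 4.223697·9.1626·450.5000 = 17434.364 mm³

Volume = 17434.364 mm³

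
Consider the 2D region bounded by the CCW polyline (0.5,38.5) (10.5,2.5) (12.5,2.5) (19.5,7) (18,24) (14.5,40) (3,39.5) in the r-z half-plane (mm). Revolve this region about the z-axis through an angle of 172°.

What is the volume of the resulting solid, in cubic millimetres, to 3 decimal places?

Profile (r,z), 7 vertices: (0.5,38.5) (10.5,2.5) (12.5,2.5) (19.5,7) (18,24) (14.5,40) (3,39.5)
edge 0: (0.5,38.5)→(10.5,2.5)  cross = 0.5·2.5 − 10.5·38.5 = -403.0000; (r_i+r_j)·cross = 11·-403.0000 = -4433.0000
edge 1: (10.5,2.5)→(12.5,2.5)  cross = 10.5·2.5 − 12.5·2.5 = -5.0000; (r_i+r_j)·cross = 23·-5.0000 = -115.0000
edge 2: (12.5,2.5)→(19.5,7)  cross = 12.5·7 − 19.5·2.5 = 38.7500; (r_i+r_j)·cross = 32·38.7500 = 1240.0000
edge 3: (19.5,7)→(18,24)  cross = 19.5·24 − 18·7 = 342.0000; (r_i+r_j)·cross = 37.5·342.0000 = 12825.0000
edge 4: (18,24)→(14.5,40)  cross = 18·40 − 14.5·24 = 372.0000; (r_i+r_j)·cross = 32.5·372.0000 = 12090.0000
edge 5: (14.5,40)→(3,39.5)  cross = 14.5·39.5 − 3·40 = 452.7500; (r_i+r_j)·cross = 17.5·452.7500 = 7923.1250
edge 6: (3,39.5)→(0.5,38.5)  cross = 3·38.5 − 0.5·39.5 = 95.7500; (r_i+r_j)·cross = 3.5·95.7500 = 335.1250
Σcross = 893.2500 → A = |Σcross|/2 = 446.6250 mm²
Σ(r_i+r_j)·cross = 29865.2500 → first moment M = |Σ|/6 = 4977.5417
R_c = M/A = 4977.5417/446.6250 = 11.1448 mm
θ = 172° = 3.001966 rad
V = θ·R_c·A = 3.001966·11.1448·446.6250 = 14942.412 mm³

Volume = 14942.412 mm³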